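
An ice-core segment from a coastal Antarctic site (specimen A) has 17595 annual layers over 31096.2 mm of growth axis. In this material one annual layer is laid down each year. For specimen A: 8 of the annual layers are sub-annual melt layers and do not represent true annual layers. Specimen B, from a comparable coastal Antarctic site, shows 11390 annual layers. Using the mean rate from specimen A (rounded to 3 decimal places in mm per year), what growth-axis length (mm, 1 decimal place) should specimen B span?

Specimen A: true annual layer count = 17595 − 8 = 17587.
A: Mean rate = 31096.2 mm / 17587 years ≈ 1.768 mm/yr.
For B, 1.768 mm/year × 11390 years = 20137.5 mm.

20137.5 mm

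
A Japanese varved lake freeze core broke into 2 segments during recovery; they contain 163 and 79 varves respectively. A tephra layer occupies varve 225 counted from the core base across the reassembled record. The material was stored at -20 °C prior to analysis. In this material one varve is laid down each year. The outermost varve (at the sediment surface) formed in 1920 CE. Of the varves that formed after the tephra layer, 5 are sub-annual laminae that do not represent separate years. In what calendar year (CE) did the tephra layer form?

1908 CE

Total varves = 163 + 79 = 242.
242 − 225 = 17 varves lie beyond the tephra layer toward the sediment surface.
17 − 5 false = 12 true varves after the tephra layer.
The varve at the sediment surface is 1920 CE, so the tephra layer dates to 1920 − 12 = 1908 CE.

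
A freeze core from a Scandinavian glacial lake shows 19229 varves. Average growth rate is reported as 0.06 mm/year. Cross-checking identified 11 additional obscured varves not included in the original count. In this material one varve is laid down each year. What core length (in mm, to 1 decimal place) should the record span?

True varve count = 19229 + 11 = 19240.
Length ≈ 0.06 × 19240 = 1154.4 mm.

1154.4 mm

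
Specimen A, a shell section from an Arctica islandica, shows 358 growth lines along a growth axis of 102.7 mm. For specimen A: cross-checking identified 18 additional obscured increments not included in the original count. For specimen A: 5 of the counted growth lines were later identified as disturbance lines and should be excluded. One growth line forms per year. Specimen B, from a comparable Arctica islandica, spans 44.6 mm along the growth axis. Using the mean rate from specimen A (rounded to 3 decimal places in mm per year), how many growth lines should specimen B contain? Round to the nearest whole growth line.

161 growth lines

Specimen A: after corrections the count is 358 − 5 + 18 = 371 growth lines.
A: Mean rate = 102.7 mm / 371 years ≈ 0.277 mm/year.
For B, 44.6 / 0.277 = 161.01 years ≈ 161 growth lines.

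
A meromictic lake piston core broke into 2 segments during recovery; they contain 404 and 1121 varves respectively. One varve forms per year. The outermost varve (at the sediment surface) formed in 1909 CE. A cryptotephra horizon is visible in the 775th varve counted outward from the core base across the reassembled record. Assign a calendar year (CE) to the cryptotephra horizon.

Total varves = 404 + 1121 = 1525.
1525 − 775 = 750 varves lie beyond the cryptotephra horizon toward the sediment surface.
Counting back 750 years from 1909 CE places the cryptotephra horizon in 1909 − 750 = 1159 CE.

1159 CE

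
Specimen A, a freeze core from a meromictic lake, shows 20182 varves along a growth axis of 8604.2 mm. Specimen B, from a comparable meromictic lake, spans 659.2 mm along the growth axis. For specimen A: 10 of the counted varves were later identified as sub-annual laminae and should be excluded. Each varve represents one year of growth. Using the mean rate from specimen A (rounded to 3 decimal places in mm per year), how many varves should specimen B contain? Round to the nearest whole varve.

1544 varves

Specimen A: true varve count = 20182 − 10 = 20172.
A: Extension rate ≈ 8604.2 / 20172 = 0.427 mm/year.
For B, 659.2 / 0.427 = 1543.79 years ≈ 1544 varves.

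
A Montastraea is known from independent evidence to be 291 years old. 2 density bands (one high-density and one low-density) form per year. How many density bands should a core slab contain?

582 density bands

Expected density bands: 291 × 2 = 582.
So 582 density bands should be present.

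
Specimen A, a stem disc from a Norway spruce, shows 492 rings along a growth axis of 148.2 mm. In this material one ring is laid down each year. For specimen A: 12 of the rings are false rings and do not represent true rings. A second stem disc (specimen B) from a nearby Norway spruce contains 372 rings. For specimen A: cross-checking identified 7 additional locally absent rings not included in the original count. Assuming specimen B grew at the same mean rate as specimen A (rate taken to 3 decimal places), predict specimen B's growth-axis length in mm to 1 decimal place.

Specimen A: after corrections the count is 492 − 12 + 7 = 487 rings.
A: 148.2 mm over 487 years gives 148.2 / 487 ≈ 0.304 mm per year.
For B, 0.304 mm/year × 372 years = 113.1 mm.

113.1 mm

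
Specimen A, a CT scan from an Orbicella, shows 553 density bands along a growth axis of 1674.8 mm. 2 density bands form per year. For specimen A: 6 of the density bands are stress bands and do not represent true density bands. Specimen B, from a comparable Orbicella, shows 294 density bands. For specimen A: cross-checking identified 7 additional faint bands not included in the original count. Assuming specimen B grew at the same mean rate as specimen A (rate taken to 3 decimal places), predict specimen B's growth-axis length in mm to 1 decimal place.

Specimen A: after corrections the count is 553 − 6 + 7 = 554 density bands.
Specimen A: 554 density bands at 2 per year is 554 / 2 = 277 years.
A: Extension rate ≈ 1674.8 / 277 = 6.046 mm/year.
Specimen B: dividing by 2 density bands per year: 294 / 2 = 147 years. Length of B = 6.046 × 147 = 888.8 mm.

888.8 mm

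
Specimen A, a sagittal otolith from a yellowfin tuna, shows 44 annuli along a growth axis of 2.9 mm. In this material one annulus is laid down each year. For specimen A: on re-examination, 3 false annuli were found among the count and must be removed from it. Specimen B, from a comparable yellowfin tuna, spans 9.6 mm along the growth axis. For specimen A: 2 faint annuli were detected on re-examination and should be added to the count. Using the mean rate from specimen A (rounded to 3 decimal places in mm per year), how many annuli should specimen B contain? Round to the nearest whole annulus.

143 annuli

Specimen A: adjusted count: 44 − 3 + 2 = 43 annuli.
A: 2.9 mm over 43 years gives 2.9 / 43 ≈ 0.067 mm per year.
Specimen B: 9.6 mm / 0.067 mm per year = 143.28 years ≈ 143 annuli.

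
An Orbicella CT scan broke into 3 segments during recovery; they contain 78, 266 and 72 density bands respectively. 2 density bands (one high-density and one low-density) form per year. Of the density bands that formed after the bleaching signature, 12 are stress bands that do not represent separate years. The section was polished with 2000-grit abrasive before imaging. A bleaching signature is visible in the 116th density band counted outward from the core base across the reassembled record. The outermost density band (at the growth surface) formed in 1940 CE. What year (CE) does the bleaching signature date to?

1796 CE

Total density bands = 78 + 266 + 72 = 416.
416 − 116 = 300 density bands lie beyond the bleaching signature toward the growth surface.
Removing the 12 false density bands leaves 300 − 12 = 288 true density bands beyond the bleaching signature.
Dividing by 2 density bands per year: 288 / 2 = 144 years.
1940 − 144 = 1796 CE.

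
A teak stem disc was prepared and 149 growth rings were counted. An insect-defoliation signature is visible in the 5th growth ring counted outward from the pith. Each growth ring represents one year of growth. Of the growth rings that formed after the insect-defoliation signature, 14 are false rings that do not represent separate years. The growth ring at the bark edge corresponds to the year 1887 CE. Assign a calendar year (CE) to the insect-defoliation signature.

1757 CE

Between growth ring 5 and the bark edge there are 149 − 5 = 144 growth rings.
144 − 14 false = 130 true growth rings after the insect-defoliation signature.
1887 − 130 = 1757 CE.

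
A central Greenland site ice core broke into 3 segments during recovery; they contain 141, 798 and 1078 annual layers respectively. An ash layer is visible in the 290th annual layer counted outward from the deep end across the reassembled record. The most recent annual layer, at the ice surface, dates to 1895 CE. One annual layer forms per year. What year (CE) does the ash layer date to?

Total annual layers = 141 + 798 + 1078 = 2017.
The ash layer sits at annual layer 290 from the deep end, so 2017 − 290 = 1727 annual layers formed after it.
1895 − 1727 = 168 CE.

168 CE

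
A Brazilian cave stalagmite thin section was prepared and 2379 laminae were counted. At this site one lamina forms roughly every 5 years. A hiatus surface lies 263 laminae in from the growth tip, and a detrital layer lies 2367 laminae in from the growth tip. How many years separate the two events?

10520 years

Separation: 2367 − 263 = 2104 laminae.
Multiplying by 5 years per lamina: 2104 × 5 = 10520 years.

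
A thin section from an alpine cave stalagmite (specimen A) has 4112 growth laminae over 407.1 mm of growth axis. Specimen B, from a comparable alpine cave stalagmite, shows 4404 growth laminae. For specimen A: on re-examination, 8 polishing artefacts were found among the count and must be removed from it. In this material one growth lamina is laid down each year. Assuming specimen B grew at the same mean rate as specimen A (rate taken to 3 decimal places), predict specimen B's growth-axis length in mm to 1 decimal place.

Specimen A: after corrections the count is 4112 − 8 = 4104 growth laminae.
A: Extension rate ≈ 407.1 / 4104 = 0.099 mm per year.
B's length ≈ 0.099 × 4404 = 436.0 mm.

436.0 mm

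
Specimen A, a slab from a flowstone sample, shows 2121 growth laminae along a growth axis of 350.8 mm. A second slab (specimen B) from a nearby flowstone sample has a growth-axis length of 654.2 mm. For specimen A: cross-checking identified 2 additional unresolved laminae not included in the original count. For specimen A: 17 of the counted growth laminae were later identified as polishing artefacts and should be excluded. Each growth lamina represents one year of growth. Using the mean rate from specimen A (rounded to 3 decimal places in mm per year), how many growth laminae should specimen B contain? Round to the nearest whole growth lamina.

3917 growth laminae

Specimen A: correcting the raw count gives 2121 − 17 + 2 = 2106 true growth laminae.
A: 350.8 mm over 2106 years gives 350.8 / 2106 ≈ 0.167 mm/year.
For B, 654.2 / 0.167 = 3917.37 years ≈ 3917 growth laminae.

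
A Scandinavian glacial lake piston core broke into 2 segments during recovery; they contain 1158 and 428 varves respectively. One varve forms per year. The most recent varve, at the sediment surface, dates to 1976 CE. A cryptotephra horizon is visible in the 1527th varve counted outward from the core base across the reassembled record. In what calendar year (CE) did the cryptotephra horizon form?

1917 CE

Total varves = 1158 + 428 = 1586.
Between varve 1527 and the sediment surface there are 1586 − 1527 = 59 varves.
Counting back 59 years from 1976 CE places the cryptotephra horizon in 1976 − 59 = 1917 CE.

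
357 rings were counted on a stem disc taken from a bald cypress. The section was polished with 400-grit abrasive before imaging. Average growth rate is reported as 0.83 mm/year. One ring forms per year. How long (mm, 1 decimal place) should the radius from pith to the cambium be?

357 years of growth are recorded.
Predicted length = 0.83 mm/year × 357 years = 296.3 mm.

296.3 mm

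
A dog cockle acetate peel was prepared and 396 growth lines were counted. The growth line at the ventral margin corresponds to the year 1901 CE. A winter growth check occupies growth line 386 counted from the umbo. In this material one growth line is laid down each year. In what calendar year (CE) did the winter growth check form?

Between growth line 386 and the ventral margin there are 396 − 386 = 10 growth lines.
1901 − 10 = 1891 CE.

1891 CE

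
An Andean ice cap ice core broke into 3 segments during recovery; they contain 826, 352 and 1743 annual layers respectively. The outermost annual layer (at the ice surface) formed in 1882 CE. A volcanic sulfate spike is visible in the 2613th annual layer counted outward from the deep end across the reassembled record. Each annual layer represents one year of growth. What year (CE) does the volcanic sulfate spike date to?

1574 CE

Total annual layers = 826 + 352 + 1743 = 2921.
The volcanic sulfate spike sits at annual layer 2613 from the deep end, so 2921 − 2613 = 308 annual layers formed after it.
Counting back 308 years from 1882 CE places the volcanic sulfate spike in 1882 − 308 = 1574 CE.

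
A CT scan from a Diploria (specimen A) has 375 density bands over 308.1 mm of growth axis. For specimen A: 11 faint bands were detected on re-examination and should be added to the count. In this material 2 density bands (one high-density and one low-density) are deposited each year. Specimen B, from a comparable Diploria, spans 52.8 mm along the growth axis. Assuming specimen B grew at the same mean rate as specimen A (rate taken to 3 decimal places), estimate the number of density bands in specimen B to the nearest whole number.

Specimen A: adjusted count: 375 + 11 = 386 density bands.
Specimen A: with 2 density bands per year, 386 / 2 = 193 years.
A: Extension rate ≈ 308.1 / 193 = 1.596 mm/yr.
Specimen B: 52.8 mm / 1.596 mm per year = 33.08 years; at 2 density bands per year that is 33.08 × 2 ≈ 66 density bands.

66 density bands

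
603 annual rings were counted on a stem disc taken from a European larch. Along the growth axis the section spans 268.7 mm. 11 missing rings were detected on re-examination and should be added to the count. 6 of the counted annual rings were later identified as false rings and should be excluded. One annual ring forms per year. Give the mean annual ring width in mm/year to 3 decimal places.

True annual ring count = 603 − 6 + 11 = 608.
Extension rate ≈ 268.7 / 608 = 0.442 mm/year.

0.442 mm/year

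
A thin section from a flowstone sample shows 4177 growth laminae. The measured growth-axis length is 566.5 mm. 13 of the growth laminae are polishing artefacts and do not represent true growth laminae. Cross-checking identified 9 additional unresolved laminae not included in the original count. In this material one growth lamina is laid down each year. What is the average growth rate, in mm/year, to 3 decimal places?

Correcting the raw count gives 4177 − 13 + 9 = 4173 true growth laminae.
Extension rate ≈ 566.5 / 4173 = 0.136 mm/year.

0.136 mm/year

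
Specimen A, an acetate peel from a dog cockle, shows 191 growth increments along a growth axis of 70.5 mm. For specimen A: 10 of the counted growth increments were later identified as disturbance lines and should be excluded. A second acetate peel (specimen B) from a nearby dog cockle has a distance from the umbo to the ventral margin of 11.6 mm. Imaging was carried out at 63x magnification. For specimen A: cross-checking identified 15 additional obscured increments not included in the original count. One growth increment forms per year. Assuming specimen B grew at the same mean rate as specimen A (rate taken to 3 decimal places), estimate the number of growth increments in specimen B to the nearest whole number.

Specimen A: true growth increment count = 191 − 10 + 15 = 196.
A: 70.5 mm over 196 years gives 70.5 / 196 ≈ 0.360 mm per year.
B spans 11.6 / 0.360 = 32.22 years ≈ 32 growth increments.

32 growth increments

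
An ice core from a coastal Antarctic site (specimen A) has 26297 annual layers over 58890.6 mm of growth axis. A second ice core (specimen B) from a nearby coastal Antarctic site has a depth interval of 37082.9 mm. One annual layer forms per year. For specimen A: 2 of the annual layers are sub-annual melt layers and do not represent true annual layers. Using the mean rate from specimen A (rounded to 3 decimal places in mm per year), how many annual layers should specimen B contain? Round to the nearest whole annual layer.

16555 annual layers

Specimen A: true annual layer count = 26297 − 2 = 26295.
A: 58890.6 mm over 26295 years gives 58890.6 / 26295 ≈ 2.240 mm per year.
Specimen B: 37082.9 mm / 2.240 mm per year = 16554.87 years ≈ 16555 annual layers.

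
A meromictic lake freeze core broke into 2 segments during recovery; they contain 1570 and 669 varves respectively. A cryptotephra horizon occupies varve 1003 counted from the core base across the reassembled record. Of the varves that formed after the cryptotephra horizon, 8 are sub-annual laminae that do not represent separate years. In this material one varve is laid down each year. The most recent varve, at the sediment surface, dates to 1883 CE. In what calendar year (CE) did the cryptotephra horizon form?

Total varves = 1570 + 669 = 2239.
Between varve 1003 and the sediment surface there are 2239 − 1003 = 1236 varves.
Removing the 8 false varves leaves 1236 − 8 = 1228 true varves beyond the cryptotephra horizon.
1883 − 1228 = 655 CE.

655 CE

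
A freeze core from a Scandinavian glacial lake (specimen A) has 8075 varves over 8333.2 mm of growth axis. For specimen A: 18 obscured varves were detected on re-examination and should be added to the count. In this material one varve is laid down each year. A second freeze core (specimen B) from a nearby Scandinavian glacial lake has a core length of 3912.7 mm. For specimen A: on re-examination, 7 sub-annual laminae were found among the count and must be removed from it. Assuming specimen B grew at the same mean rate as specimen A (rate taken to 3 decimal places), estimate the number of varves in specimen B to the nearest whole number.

Specimen A: after corrections the count is 8075 − 7 + 18 = 8086 varves.
A: Mean rate = 8333.2 mm / 8086 years ≈ 1.031 mm/yr.
For B, 3912.7 / 1.031 = 3795.05 years ≈ 3795 varves.

3795 varves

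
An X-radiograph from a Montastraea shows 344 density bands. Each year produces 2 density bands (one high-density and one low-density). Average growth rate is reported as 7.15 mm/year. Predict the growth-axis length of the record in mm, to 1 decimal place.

344 density bands at 2 per year is 344 / 2 = 172 years.
Predicted length = 7.15 mm/year × 172 years = 1229.8 mm.

1229.8 mm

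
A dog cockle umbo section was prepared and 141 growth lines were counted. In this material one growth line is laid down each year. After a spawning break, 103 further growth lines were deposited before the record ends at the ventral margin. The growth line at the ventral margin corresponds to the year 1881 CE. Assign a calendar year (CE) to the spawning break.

There are 103 growth lines younger than the spawning break.
Counting back 103 years from 1881 CE places the spawning break in 1881 − 103 = 1778 CE.

1778 CE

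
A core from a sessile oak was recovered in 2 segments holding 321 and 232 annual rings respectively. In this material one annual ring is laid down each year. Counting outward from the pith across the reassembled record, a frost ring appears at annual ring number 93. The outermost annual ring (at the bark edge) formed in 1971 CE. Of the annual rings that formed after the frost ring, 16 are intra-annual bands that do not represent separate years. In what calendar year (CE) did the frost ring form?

1527 CE

Total annual rings = 321 + 232 = 553.
553 − 93 = 460 annual rings lie beyond the frost ring toward the bark edge.
Excluding 16 false annual rings: 460 − 16 = 444.
Counting back 444 years from 1971 CE places the frost ring in 1971 − 444 = 1527 CE.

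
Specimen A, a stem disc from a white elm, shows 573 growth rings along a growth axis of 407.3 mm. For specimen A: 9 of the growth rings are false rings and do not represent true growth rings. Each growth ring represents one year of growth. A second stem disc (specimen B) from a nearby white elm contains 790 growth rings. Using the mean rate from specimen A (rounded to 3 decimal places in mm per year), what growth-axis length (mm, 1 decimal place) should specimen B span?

570.4 mm

Specimen A: true growth ring count = 573 − 9 = 564.
A: Mean rate = 407.3 mm / 564 years ≈ 0.722 mm per year.
B's length ≈ 0.722 × 790 = 570.4 mm.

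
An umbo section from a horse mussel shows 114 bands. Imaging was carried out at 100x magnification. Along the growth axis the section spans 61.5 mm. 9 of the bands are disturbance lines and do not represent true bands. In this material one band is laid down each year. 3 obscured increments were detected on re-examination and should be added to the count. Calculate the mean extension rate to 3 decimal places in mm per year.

0.569 mm per year

True band count = 114 − 9 + 3 = 108.
61.5 mm over 108 years gives 61.5 / 108 ≈ 0.569 mm per year.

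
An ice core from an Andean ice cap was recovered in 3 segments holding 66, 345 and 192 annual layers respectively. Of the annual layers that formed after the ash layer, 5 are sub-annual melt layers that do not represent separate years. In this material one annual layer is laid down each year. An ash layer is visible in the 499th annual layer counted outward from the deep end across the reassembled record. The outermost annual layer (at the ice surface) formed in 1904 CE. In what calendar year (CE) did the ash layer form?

Total annual layers = 66 + 345 + 192 = 603.
Between annual layer 499 and the ice surface there are 603 − 499 = 104 annual layers.
104 − 5 false = 99 true annual layers after the ash layer.
The annual layer at the ice surface is 1904 CE, so the ash layer dates to 1904 − 99 = 1805 CE.

1805 CE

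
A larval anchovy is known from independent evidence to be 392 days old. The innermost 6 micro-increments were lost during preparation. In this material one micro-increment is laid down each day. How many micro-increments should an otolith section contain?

386 micro-increments

One micro-increment per day gives 392 micro-increments over 392 days.
Subtracting the 6 micro-increments not captured gives 392 − 6 = 386 micro-increments in the record.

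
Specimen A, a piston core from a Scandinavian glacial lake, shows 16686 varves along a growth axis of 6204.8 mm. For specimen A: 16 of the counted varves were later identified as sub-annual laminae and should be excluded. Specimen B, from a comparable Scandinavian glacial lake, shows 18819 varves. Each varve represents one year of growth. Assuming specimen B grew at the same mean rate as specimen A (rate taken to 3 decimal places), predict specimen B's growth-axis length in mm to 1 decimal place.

7000.7 mm

Specimen A: after corrections the count is 16686 − 16 = 16670 varves.
A: 6204.8 mm over 16670 years gives 6204.8 / 16670 ≈ 0.372 mm per year.
B's length ≈ 0.372 × 18819 = 7000.7 mm.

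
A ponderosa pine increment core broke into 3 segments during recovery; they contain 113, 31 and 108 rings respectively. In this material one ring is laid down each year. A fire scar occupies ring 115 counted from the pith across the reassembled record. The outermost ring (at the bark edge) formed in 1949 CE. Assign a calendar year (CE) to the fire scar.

Total rings = 113 + 31 + 108 = 252.
Between ring 115 and the bark edge there are 252 − 115 = 137 rings.
Counting back 137 years from 1949 CE places the fire scar in 1949 − 137 = 1812 CE.

1812 CE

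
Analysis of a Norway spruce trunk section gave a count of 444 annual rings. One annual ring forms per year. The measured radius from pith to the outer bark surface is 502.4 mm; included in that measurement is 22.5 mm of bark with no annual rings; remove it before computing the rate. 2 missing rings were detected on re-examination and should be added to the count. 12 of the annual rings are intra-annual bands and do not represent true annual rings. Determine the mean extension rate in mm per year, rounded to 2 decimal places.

Adjusted count: 444 − 12 + 2 = 434 annual rings.
Net length = 502.4 − 22.5 = 479.9 mm.
Extension rate ≈ 479.9 / 434 = 1.11 mm per year.

1.11 mm per year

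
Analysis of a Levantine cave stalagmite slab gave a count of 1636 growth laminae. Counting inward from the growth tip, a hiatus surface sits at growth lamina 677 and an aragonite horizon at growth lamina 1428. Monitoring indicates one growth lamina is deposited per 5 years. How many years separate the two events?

3755 years

1428 − 677 = 751 growth laminae lie between the two events.
751 growth laminae at 5 years each span 751 × 5 = 3755 years.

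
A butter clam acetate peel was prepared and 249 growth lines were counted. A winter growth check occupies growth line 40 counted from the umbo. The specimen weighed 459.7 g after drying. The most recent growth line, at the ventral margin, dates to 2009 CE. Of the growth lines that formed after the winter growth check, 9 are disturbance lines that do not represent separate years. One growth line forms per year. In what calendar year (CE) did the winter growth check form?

1809 CE

Between growth line 40 and the ventral margin there are 249 − 40 = 209 growth lines.
Removing the 9 false growth lines leaves 209 − 9 = 200 true growth lines beyond the winter growth check.
Counting back 200 years from 2009 CE places the winter growth check in 2009 − 200 = 1809 CE.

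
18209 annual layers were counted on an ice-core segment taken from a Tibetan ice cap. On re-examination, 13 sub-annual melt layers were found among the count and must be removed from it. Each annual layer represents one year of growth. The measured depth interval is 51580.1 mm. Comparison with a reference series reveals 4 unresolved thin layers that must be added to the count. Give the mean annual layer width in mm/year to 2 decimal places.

After corrections the count is 18209 − 13 + 4 = 18200 annual layers.
Mean rate = 51580.1 mm / 18200 years ≈ 2.83 mm/year.

2.83 mm/year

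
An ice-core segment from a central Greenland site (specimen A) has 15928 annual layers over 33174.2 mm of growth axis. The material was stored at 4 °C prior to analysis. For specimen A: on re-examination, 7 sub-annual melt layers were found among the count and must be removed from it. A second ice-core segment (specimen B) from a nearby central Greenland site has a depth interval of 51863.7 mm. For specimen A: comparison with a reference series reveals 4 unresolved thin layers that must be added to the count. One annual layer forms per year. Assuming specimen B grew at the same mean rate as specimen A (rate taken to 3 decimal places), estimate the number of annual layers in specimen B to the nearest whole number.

24899 annual layers

Specimen A: true annual layer count = 15928 − 7 + 4 = 15925.
A: 33174.2 mm over 15925 years gives 33174.2 / 15925 ≈ 2.083 mm per year.
Specimen B: 51863.7 mm / 2.083 mm per year = 24898.56 years ≈ 24899 annual layers.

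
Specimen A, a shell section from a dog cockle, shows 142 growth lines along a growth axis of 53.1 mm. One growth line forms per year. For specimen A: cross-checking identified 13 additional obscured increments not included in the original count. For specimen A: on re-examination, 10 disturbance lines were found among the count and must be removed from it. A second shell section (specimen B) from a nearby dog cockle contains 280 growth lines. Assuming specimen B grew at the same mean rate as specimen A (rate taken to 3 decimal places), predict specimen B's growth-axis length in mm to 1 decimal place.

Specimen A: true growth line count = 142 − 10 + 13 = 145.
A: 53.1 mm over 145 years gives 53.1 / 145 ≈ 0.366 mm per year.
For B, 0.366 mm/year × 280 years = 102.5 mm.

102.5 mm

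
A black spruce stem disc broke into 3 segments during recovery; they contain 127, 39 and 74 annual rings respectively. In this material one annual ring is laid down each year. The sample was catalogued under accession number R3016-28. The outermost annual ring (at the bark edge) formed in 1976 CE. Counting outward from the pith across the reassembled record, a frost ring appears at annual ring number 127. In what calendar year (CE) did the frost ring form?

Total annual rings = 127 + 39 + 74 = 240.
The frost ring sits at annual ring 127 from the pith, so 240 − 127 = 113 annual rings formed after it.
The annual ring at the bark edge is 1976 CE, so the frost ring dates to 1976 − 113 = 1863 CE.

1863 CE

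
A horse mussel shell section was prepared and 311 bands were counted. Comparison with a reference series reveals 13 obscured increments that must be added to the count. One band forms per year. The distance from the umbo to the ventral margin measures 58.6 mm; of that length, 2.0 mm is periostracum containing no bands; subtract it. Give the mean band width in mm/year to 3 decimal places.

Correcting the raw count gives 311 + 13 = 324 true bands.
Net length = 58.6 − 2.0 = 56.6 mm.
Mean rate = 56.6 mm / 324 years ≈ 0.175 mm/year.

0.175 mm/year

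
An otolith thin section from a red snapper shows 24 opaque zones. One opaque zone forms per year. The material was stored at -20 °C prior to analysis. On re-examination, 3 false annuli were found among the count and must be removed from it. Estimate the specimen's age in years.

After corrections the count is 24 − 3 = 21 opaque zones.
With a one-to-one opaque zone periodicity this is 21 years.

21 yr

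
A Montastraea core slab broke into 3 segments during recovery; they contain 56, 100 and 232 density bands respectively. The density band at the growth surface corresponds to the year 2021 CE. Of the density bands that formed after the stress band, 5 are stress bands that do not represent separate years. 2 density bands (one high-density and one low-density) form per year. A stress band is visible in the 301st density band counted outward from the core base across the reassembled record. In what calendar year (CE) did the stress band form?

Total density bands = 56 + 100 + 232 = 388.
388 − 301 = 87 density bands lie beyond the stress band toward the growth surface.
Excluding 5 false density bands: 87 − 5 = 82.
Dividing by 2 density bands per year: 82 / 2 = 41 years.
2021 − 41 = 1980 CE.

1980 CE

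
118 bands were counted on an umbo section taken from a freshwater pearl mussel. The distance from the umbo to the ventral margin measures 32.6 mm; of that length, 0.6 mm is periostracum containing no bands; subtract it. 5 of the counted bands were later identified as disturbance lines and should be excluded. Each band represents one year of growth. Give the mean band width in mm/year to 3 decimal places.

Adjusted count: 118 − 5 = 113 bands.
The growth record spans 32.6 − 0.6 = 32.0 mm.
Extension rate ≈ 32.0 / 113 = 0.283 mm/year.

0.283 mm/year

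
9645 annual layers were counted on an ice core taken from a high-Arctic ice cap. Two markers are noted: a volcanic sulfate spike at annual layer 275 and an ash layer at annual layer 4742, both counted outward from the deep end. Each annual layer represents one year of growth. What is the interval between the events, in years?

Separation: 4742 − 275 = 4467 annual layers.
One annual layer per year makes the interval 4467 years.

4467 years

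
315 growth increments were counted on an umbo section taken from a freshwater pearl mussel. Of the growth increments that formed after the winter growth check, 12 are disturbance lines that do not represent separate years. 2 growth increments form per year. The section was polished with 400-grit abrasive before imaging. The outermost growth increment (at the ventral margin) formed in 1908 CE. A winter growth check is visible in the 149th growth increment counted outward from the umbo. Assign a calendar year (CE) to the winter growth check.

1831 CE

Between growth increment 149 and the ventral margin there are 315 − 149 = 166 growth increments.
166 − 12 false = 154 true growth increments after the winter growth check.
With 2 growth increments per year, 154 / 2 = 77 years.
1908 − 77 = 1831 CE.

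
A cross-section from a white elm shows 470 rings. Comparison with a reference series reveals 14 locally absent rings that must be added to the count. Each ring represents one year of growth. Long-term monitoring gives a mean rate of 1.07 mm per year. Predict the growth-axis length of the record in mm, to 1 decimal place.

517.9 mm

Adjusted count: 470 + 14 = 484 rings.
484 years at 1.07 mm/year gives 1.07 × 484 = 517.9 mm.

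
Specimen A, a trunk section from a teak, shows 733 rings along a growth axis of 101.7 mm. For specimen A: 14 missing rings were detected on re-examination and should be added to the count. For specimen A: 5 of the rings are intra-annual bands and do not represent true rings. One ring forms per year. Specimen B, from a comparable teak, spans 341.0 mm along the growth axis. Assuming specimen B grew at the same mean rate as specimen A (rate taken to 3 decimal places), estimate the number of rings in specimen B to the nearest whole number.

Specimen A: adjusted count: 733 − 5 + 14 = 742 rings.
A: Extension rate ≈ 101.7 / 742 = 0.137 mm/year.
B spans 341.0 / 0.137 = 2489.05 years ≈ 2489 rings.

2489 rings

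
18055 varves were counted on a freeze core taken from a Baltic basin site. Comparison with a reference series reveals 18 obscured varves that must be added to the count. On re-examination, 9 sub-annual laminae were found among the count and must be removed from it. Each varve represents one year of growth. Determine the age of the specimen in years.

Adjusted count: 18055 − 9 + 18 = 18064 varves.
One varve per year makes the duration 18064 years.

18064 yr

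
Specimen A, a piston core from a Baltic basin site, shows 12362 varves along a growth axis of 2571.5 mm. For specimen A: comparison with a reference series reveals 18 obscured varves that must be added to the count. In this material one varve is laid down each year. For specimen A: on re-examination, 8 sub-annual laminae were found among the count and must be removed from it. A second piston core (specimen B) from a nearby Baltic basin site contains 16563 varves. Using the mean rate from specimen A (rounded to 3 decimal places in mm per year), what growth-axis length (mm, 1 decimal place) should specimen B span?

3445.1 mm

Specimen A: after corrections the count is 12362 − 8 + 18 = 12372 varves.
A: Mean rate = 2571.5 mm / 12372 years ≈ 0.208 mm per year.
Length of B = 0.208 × 16563 = 3445.1 mm.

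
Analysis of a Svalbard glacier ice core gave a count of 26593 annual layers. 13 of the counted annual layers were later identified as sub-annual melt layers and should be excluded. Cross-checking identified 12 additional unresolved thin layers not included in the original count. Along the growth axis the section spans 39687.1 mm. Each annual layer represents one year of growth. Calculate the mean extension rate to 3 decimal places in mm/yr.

True annual layer count = 26593 − 13 + 12 = 26592.
Mean rate = 39687.1 mm / 26592 years ≈ 1.492 mm/yr.

1.492 mm/yr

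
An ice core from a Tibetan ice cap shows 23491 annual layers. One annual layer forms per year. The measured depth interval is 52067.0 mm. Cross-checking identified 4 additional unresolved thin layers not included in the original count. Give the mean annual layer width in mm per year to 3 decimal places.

Adjusted count: 23491 + 4 = 23495 annual layers.
Mean rate = 52067.0 mm / 23495 years ≈ 2.216 mm per year.

2.216 mm per year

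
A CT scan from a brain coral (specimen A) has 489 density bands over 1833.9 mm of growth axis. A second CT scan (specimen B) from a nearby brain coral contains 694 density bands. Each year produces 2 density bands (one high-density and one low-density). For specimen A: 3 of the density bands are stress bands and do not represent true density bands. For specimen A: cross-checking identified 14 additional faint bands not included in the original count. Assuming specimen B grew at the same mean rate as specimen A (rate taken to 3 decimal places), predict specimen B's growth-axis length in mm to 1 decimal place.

Specimen A: true density band count = 489 − 3 + 14 = 500.
Specimen A: 500 density bands at 2 per year is 500 / 2 = 250 years.
A: 1833.9 mm over 250 years gives 1833.9 / 250 ≈ 7.336 mm/year.
Specimen B: dividing by 2 density bands per year: 694 / 2 = 347 years. B's length ≈ 7.336 × 347 = 2545.6 mm.

2545.6 mm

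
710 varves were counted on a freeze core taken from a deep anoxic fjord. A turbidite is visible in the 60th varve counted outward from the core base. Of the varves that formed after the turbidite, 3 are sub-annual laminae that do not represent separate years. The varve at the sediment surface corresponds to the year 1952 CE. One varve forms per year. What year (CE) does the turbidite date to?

1305 CE

710 − 60 = 650 varves lie beyond the turbidite toward the sediment surface.
Excluding 3 false varves: 650 − 3 = 647.
The varve at the sediment surface is 1952 CE, so the turbidite dates to 1952 − 647 = 1305 CE.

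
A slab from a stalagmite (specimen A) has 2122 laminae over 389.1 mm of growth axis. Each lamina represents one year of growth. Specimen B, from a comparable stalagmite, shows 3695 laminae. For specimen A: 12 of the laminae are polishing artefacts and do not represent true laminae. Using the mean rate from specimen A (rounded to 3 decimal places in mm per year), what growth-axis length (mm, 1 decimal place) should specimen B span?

679.9 mm

Specimen A: correcting the raw count gives 2122 − 12 = 2110 true laminae.
A: 389.1 mm over 2110 years gives 389.1 / 2110 ≈ 0.184 mm/yr.
B's length ≈ 0.184 × 3695 = 679.9 mm.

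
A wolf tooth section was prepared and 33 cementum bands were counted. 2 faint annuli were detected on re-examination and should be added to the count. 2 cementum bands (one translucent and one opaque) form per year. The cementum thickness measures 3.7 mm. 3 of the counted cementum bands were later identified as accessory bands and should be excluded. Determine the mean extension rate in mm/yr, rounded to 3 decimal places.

True cementum band count = 33 − 3 + 2 = 32.
With 2 cementum bands per year, 32 / 2 = 16 years.
3.7 mm over 16 years gives 3.7 / 16 ≈ 0.231 mm/yr.

0.231 mm/yr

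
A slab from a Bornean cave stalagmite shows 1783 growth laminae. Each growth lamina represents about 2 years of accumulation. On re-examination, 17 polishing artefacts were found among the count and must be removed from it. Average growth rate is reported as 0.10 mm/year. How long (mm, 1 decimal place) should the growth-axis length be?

353.2 mm

After corrections the count is 1783 − 17 = 1766 growth laminae.
Multiplying by 2 years per growth lamina: 1766 × 2 = 3532 years.
Predicted length = 0.10 mm/year × 3532 years = 353.2 mm.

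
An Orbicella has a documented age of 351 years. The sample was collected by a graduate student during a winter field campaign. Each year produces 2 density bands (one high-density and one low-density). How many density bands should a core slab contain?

702 density bands

Expected density bands: 351 × 2 = 702.
So 702 density bands should be present.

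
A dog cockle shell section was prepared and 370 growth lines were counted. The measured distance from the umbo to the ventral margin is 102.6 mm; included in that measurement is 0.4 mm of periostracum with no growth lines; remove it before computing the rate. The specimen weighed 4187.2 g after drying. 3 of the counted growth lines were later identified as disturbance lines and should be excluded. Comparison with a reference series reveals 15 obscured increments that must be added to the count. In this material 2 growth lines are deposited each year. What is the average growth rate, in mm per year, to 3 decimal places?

Adjusted count: 370 − 3 + 15 = 382 growth lines.
With 2 growth lines per year, 382 / 2 = 191 years.
Removing the 0.4 mm offcut leaves 102.6 − 0.4 = 102.2 mm.
Extension rate ≈ 102.2 / 191 = 0.535 mm per year.

0.535 mm per year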